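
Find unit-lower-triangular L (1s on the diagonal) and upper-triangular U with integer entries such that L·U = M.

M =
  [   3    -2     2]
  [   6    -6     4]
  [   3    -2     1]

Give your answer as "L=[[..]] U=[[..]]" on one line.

L=[[1,0,0],[2,1,0],[1,0,1]] U=[[3,-2,2],[0,-2,0],[0,0,-1]]

  R1 -= 2·R0 → [0,-2,0]
  R2 -= 1·R0 → [0,0,-1]
  R2 -= 0·R1 → [0,0,-1]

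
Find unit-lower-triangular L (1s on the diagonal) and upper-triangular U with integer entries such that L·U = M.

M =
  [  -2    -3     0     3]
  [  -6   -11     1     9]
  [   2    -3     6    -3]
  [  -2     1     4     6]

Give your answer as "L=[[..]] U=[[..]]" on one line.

L=[[1,0,0,0],[3,1,0,0],[-1,3,1,0],[1,-2,2,1]] U=[[-2,-3,0,3],[0,-2,1,0],[0,0,3,0],[0,0,0,3]]

  row1 -= 3·row0 → [0,-2,1,0]
  row2 -= -1·row0 → [0,-6,6,0]
  row3 -= 1·row0 → [0,4,4,3]
  row2 -= 3·row1 → [0,0,3,0]
  row3 -= -2·row1 → [0,0,6,3]
  row3 -= 2·row2 → [0,0,0,3]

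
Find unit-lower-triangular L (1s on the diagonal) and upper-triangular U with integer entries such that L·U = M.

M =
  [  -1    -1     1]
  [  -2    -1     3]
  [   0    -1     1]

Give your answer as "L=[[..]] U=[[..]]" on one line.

  R1 -= 2·R0 → [0,1,1]
  R2 -= 0·R0 → [0,-1,1]
  R2 -= -1·R1 → [0,0,2]

L=[[1,0,0],[2,1,0],[0,-1,1]] U=[[-1,-1,1],[0,1,1],[0,0,2]]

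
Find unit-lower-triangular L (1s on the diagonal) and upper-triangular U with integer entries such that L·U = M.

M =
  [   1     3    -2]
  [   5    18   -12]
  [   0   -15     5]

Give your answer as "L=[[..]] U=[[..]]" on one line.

  r1 -= 5·r0 → [0,3,-2]
  r2 -= 0·r0 → [0,-15,5]
  r2 -= -5·r1 → [0,0,-5]

L=[[1,0,0],[5,1,0],[0,-5,1]] U=[[1,3,-2],[0,3,-2],[0,0,-5]]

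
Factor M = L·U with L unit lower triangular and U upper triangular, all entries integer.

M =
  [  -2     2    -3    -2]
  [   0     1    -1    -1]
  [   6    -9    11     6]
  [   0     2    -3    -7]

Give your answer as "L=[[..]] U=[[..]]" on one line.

  row1 -= 0·row0 → [0,1,-1,-1]
  row2 -= -3·row0 → [0,-3,2,0]
  row3 -= 0·row0 → [0,2,-3,-7]
  row2 -= -3·row1 → [0,0,-1,-3]
  row3 -= 2·row1 → [0,0,-1,-5]
  row3 -= 1·row2 → [0,0,0,-2]

L=[[1,0,0,0],[0,1,0,0],[-3,-3,1,0],[0,2,1,1]] U=[[-2,2,-3,-2],[0,1,-1,-1],[0,0,-1,-3],[0,0,0,-2]]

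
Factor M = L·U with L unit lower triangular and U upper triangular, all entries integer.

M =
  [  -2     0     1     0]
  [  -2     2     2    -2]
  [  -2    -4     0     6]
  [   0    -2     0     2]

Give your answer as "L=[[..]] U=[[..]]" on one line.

L=[[1,0,0,0],[1,1,0,0],[1,-2,1,0],[0,-1,1,1]] U=[[-2,0,1,0],[0,2,1,-2],[0,0,1,2],[0,0,0,-2]]

  r1 -= 1·r0 → [0,2,1,-2]
  r2 -= 1·r0 → [0,-4,-1,6]
  r3 -= 0·r0 → [0,-2,0,2]
  r2 -= -2·r1 → [0,0,1,2]
  r3 -= -1·r1 → [0,0,1,0]
  r3 -= 1·r2 → [0,0,0,-2]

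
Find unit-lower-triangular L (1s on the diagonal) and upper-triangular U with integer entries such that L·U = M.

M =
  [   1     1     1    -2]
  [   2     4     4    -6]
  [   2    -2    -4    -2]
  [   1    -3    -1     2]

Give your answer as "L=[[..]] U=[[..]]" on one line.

L=[[1,0,0,0],[2,1,0,0],[2,-2,1,0],[1,-2,-1,1]] U=[[1,1,1,-2],[0,2,2,-2],[0,0,-2,-2],[0,0,0,-2]]

  r1 -= 2·r0 → [0,2,2,-2]
  r2 -= 2·r0 → [0,-4,-6,2]
  r3 -= 1·r0 → [0,-4,-2,4]
  r2 -= -2·r1 → [0,0,-2,-2]
  r3 -= -2·r1 → [0,0,2,0]
  r3 -= -1·r2 → [0,0,0,-2]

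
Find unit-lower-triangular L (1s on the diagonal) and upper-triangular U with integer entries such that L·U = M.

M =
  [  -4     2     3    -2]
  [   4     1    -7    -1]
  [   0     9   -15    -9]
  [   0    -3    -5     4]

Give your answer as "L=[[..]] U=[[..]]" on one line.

L=[[1,0,0,0],[-1,1,0,0],[0,3,1,0],[0,-1,3,1]] U=[[-4,2,3,-2],[0,3,-4,-3],[0,0,-3,0],[0,0,0,1]]

  R1 -= -1·R0 → [0,3,-4,-3]
  R2 -= 0·R0 → [0,9,-15,-9]
  R3 -= 0·R0 → [0,-3,-5,4]
  R2 -= 3·R1 → [0,0,-3,0]
  R3 -= -1·R1 → [0,0,-9,1]
  R3 -= 3·R2 → [0,0,0,1]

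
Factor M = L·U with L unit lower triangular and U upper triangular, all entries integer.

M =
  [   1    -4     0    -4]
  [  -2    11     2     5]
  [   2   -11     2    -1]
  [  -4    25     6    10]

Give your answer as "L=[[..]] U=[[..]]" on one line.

  r1 -= -2·r0 → [0,3,2,-3]
  r2 -= 2·r0 → [0,-3,2,7]
  r3 -= -4·r0 → [0,9,6,-6]
  r2 -= -1·r1 → [0,0,4,4]
  r3 -= 3·r1 → [0,0,0,3]
  r3 -= 0·r2 → [0,0,0,3]

L=[[1,0,0,0],[-2,1,0,0],[2,-1,1,0],[-4,3,0,1]] U=[[1,-4,0,-4],[0,3,2,-3],[0,0,4,4],[0,0,0,3]]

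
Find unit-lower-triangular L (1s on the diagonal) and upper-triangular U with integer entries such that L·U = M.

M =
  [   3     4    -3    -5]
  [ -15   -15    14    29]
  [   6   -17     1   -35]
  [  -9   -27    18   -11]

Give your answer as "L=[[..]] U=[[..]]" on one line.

  r1 -= -5·r0 → [0,5,-1,4]
  r2 -= 2·r0 → [0,-25,7,-25]
  r3 -= -3·r0 → [0,-15,9,-26]
  r2 -= -5·r1 → [0,0,2,-5]
  r3 -= -3·r1 → [0,0,6,-14]
  r3 -= 3·r2 → [0,0,0,1]

L=[[1,0,0,0],[-5,1,0,0],[2,-5,1,0],[-3,-3,3,1]] U=[[3,4,-3,-5],[0,5,-1,4],[0,0,2,-5],[0,0,0,1]]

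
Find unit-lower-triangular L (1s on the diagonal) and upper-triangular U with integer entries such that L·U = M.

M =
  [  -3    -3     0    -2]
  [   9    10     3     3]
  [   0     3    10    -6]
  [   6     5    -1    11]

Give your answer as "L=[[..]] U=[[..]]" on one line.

  row1 -= -3·row0 → [0,1,3,-3]
  row2 -= 0·row0 → [0,3,10,-6]
  row3 -= -2·row0 → [0,-1,-1,7]
  row2 -= 3·row1 → [0,0,1,3]
  row3 -= -1·row1 → [0,0,2,4]
  row3 -= 2·row2 → [0,0,0,-2]

L=[[1,0,0,0],[-3,1,0,0],[0,3,1,0],[-2,-1,2,1]] U=[[-3,-3,0,-2],[0,1,3,-3],[0,0,1,3],[0,0,0,-2]]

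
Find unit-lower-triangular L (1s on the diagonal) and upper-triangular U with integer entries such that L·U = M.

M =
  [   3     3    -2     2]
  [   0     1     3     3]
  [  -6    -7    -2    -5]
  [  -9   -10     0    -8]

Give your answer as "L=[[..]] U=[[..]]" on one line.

L=[[1,0,0,0],[0,1,0,0],[-2,-1,1,0],[-3,-1,1,1]] U=[[3,3,-2,2],[0,1,3,3],[0,0,-3,2],[0,0,0,-1]]

  row1 -= 0·row0 → [0,1,3,3]
  row2 -= -2·row0 → [0,-1,-6,-1]
  row3 -= -3·row0 → [0,-1,-6,-2]
  row2 -= -1·row1 → [0,0,-3,2]
  row3 -= -1·row1 → [0,0,-3,1]
  row3 -= 1·row2 → [0,0,0,-1]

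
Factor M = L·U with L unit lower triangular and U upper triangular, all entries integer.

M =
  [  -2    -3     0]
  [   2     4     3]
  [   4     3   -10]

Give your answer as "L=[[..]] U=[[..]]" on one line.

  row1 -= -1·row0 → [0,1,3]
  row2 -= -2·row0 → [0,-3,-10]
  row2 -= -3·row1 → [0,0,-1]

L=[[1,0,0],[-1,1,0],[-2,-3,1]] U=[[-2,-3,0],[0,1,3],[0,0,-1]]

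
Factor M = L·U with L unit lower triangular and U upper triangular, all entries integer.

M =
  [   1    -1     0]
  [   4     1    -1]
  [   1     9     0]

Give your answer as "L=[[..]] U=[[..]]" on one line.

L=[[1,0,0],[4,1,0],[1,2,1]] U=[[1,-1,0],[0,5,-1],[0,0,2]]

  row1 -= 4·row0 → [0,5,-1]
  row2 -= 1·row0 → [0,10,0]
  row2 -= 2·row1 → [0,0,2]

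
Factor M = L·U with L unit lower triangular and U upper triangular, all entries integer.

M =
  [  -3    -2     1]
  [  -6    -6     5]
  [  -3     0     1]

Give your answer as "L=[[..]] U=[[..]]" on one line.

L=[[1,0,0],[2,1,0],[1,-1,1]] U=[[-3,-2,1],[0,-2,3],[0,0,3]]

  row1 -= 2·row0 → [0,-2,3]
  row2 -= 1·row0 → [0,2,0]
  row2 -= -1·row1 → [0,0,3]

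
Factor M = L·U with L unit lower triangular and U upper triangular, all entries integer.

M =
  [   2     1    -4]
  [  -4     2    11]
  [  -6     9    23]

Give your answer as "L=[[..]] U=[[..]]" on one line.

L=[[1,0,0],[-2,1,0],[-3,3,1]] U=[[2,1,-4],[0,4,3],[0,0,2]]

  row1 -= -2·row0 → [0,4,3]
  row2 -= -3·row0 → [0,12,11]
  row2 -= 3·row1 → [0,0,2]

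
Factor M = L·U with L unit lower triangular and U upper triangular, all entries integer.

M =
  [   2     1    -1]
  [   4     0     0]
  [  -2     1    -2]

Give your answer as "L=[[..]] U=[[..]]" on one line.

  R1 -= 2·R0 → [0,-2,2]
  R2 -= -1·R0 → [0,2,-3]
  R2 -= -1·R1 → [0,0,-1]

L=[[1,0,0],[2,1,0],[-1,-1,1]] U=[[2,1,-1],[0,-2,2],[0,0,-1]]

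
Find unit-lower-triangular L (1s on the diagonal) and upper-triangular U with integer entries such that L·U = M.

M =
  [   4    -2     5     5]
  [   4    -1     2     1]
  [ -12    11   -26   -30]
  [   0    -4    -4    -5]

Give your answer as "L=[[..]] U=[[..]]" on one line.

L=[[1,0,0,0],[1,1,0,0],[-3,5,1,0],[0,-4,-4,1]] U=[[4,-2,5,5],[0,1,-3,-4],[0,0,4,5],[0,0,0,-1]]

  R1 -= 1·R0 → [0,1,-3,-4]
  R2 -= -3·R0 → [0,5,-11,-15]
  R3 -= 0·R0 → [0,-4,-4,-5]
  R2 -= 5·R1 → [0,0,4,5]
  R3 -= -4·R1 → [0,0,-16,-21]
  R3 -= -4·R2 → [0,0,0,-1]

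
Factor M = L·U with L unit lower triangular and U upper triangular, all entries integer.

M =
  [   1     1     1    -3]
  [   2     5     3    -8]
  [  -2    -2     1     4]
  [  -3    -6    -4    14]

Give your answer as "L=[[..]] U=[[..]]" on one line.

  r1 -= 2·r0 → [0,3,1,-2]
  r2 -= -2·r0 → [0,0,3,-2]
  r3 -= -3·r0 → [0,-3,-1,5]
  r2 -= 0·r1 → [0,0,3,-2]
  r3 -= -1·r1 → [0,0,0,3]
  r3 -= 0·r2 → [0,0,0,3]

L=[[1,0,0,0],[2,1,0,0],[-2,0,1,0],[-3,-1,0,1]] U=[[1,1,1,-3],[0,3,1,-2],[0,0,3,-2],[0,0,0,3]]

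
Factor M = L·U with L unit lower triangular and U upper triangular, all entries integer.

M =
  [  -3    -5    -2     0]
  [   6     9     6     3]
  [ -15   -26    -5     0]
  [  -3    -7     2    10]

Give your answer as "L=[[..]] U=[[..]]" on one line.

  R1 -= -2·R0 → [0,-1,2,3]
  R2 -= 5·R0 → [0,-1,5,0]
  R3 -= 1·R0 → [0,-2,4,10]
  R2 -= 1·R1 → [0,0,3,-3]
  R3 -= 2·R1 → [0,0,0,4]
  R3 -= 0·R2 → [0,0,0,4]

L=[[1,0,0,0],[-2,1,0,0],[5,1,1,0],[1,2,0,1]] U=[[-3,-5,-2,0],[0,-1,2,3],[0,0,3,-3],[0,0,0,4]]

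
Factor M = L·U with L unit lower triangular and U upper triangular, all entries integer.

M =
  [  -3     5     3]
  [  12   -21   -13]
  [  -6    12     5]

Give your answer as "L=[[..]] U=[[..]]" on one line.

  R1 -= -4·R0 → [0,-1,-1]
  R2 -= 2·R0 → [0,2,-1]
  R2 -= -2·R1 → [0,0,-3]

L=[[1,0,0],[-4,1,0],[2,-2,1]] U=[[-3,5,3],[0,-1,-1],[0,0,-3]]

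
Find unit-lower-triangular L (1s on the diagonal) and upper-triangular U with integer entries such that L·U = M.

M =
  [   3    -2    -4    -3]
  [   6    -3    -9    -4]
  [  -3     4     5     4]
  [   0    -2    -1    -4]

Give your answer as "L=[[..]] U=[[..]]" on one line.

L=[[1,0,0,0],[2,1,0,0],[-1,2,1,0],[0,-2,-1,1]] U=[[3,-2,-4,-3],[0,1,-1,2],[0,0,3,-3],[0,0,0,-3]]

  R1 -= 2·R0 → [0,1,-1,2]
  R2 -= -1·R0 → [0,2,1,1]
  R3 -= 0·R0 → [0,-2,-1,-4]
  R2 -= 2·R1 → [0,0,3,-3]
  R3 -= -2·R1 → [0,0,-3,0]
  R3 -= -1·R2 → [0,0,0,-3]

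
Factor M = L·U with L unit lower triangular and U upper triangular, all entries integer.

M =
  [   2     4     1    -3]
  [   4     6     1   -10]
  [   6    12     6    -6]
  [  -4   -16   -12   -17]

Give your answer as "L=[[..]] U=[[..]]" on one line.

L=[[1,0,0,0],[2,1,0,0],[3,0,1,0],[-2,4,-2,1]] U=[[2,4,1,-3],[0,-2,-1,-4],[0,0,3,3],[0,0,0,-1]]

  r1 -= 2·r0 → [0,-2,-1,-4]
  r2 -= 3·r0 → [0,0,3,3]
  r3 -= -2·r0 → [0,-8,-10,-23]
  r2 -= 0·r1 → [0,0,3,3]
  r3 -= 4·r1 → [0,0,-6,-7]
  r3 -= -2·r2 → [0,0,0,-1]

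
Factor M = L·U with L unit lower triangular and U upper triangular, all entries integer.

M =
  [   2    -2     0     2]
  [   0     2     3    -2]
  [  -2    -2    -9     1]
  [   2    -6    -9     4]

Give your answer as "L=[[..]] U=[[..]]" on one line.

L=[[1,0,0,0],[0,1,0,0],[-1,-2,1,0],[1,-2,1,1]] U=[[2,-2,0,2],[0,2,3,-2],[0,0,-3,-1],[0,0,0,-1]]

  row1 -= 0·row0 → [0,2,3,-2]
  row2 -= -1·row0 → [0,-4,-9,3]
  row3 -= 1·row0 → [0,-4,-9,2]
  row2 -= -2·row1 → [0,0,-3,-1]
  row3 -= -2·row1 → [0,0,-3,-2]
  row3 -= 1·row2 → [0,0,0,-1]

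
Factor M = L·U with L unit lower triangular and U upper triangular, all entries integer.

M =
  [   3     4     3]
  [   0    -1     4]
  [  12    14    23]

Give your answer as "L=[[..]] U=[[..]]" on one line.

  row1 -= 0·row0 → [0,-1,4]
  row2 -= 4·row0 → [0,-2,11]
  row2 -= 2·row1 → [0,0,3]

L=[[1,0,0],[0,1,0],[4,2,1]] U=[[3,4,3],[0,-1,4],[0,0,3]]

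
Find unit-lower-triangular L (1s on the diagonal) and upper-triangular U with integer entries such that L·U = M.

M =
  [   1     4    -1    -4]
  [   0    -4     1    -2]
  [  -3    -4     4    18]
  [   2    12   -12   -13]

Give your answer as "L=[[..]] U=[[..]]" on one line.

L=[[1,0,0,0],[0,1,0,0],[-3,-2,1,0],[2,-1,-3,1]] U=[[1,4,-1,-4],[0,-4,1,-2],[0,0,3,2],[0,0,0,-1]]

  R1 -= 0·R0 → [0,-4,1,-2]
  R2 -= -3·R0 → [0,8,1,6]
  R3 -= 2·R0 → [0,4,-10,-5]
  R2 -= -2·R1 → [0,0,3,2]
  R3 -= -1·R1 → [0,0,-9,-7]
  R3 -= -3·R2 → [0,0,0,-1]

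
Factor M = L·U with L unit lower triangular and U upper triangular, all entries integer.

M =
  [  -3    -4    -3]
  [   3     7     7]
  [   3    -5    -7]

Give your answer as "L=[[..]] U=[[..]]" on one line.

L=[[1,0,0],[-1,1,0],[-1,-3,1]] U=[[-3,-4,-3],[0,3,4],[0,0,2]]

  row1 -= -1·row0 → [0,3,4]
  row2 -= -1·row0 → [0,-9,-10]
  row2 -= -3·row1 → [0,0,2]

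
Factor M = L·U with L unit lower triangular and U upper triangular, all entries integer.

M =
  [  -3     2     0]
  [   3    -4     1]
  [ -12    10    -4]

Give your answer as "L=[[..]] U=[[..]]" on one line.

L=[[1,0,0],[-1,1,0],[4,-1,1]] U=[[-3,2,0],[0,-2,1],[0,0,-3]]

  R1 -= -1·R0 → [0,-2,1]
  R2 -= 4·R0 → [0,2,-4]
  R2 -= -1·R1 → [0,0,-3]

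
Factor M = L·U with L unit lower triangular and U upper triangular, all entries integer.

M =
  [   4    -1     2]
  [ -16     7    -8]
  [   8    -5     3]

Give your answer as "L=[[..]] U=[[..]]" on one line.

  row1 -= -4·row0 → [0,3,0]
  row2 -= 2·row0 → [0,-3,-1]
  row2 -= -1·row1 → [0,0,-1]

L=[[1,0,0],[-4,1,0],[2,-1,1]] U=[[4,-1,2],[0,3,0],[0,0,-1]]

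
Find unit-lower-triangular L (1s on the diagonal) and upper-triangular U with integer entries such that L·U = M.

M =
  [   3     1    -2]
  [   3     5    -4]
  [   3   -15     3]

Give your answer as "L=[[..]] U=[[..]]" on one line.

  R1 -= 1·R0 → [0,4,-2]
  R2 -= 1·R0 → [0,-16,5]
  R2 -= -4·R1 → [0,0,-3]

L=[[1,0,0],[1,1,0],[1,-4,1]] U=[[3,1,-2],[0,4,-2],[0,0,-3]]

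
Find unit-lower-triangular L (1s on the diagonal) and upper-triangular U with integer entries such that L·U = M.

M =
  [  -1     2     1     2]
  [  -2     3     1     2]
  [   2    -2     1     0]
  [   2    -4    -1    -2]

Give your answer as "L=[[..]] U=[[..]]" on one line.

  R1 -= 2·R0 → [0,-1,-1,-2]
  R2 -= -2·R0 → [0,2,3,4]
  R3 -= -2·R0 → [0,0,1,2]
  R2 -= -2·R1 → [0,0,1,0]
  R3 -= 0·R1 → [0,0,1,2]
  R3 -= 1·R2 → [0,0,0,2]

L=[[1,0,0,0],[2,1,0,0],[-2,-2,1,0],[-2,0,1,1]] U=[[-1,2,1,2],[0,-1,-1,-2],[0,0,1,0],[0,0,0,2]]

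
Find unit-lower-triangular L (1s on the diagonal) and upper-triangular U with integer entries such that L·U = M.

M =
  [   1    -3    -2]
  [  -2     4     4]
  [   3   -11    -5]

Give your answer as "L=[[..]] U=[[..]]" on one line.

  R1 -= -2·R0 → [0,-2,0]
  R2 -= 3·R0 → [0,-2,1]
  R2 -= 1·R1 → [0,0,1]

L=[[1,0,0],[-2,1,0],[3,1,1]] U=[[1,-3,-2],[0,-2,0],[0,0,1]]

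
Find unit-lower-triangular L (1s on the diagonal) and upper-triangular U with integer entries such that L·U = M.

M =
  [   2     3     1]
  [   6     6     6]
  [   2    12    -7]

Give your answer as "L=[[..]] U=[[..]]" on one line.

  row1 -= 3·row0 → [0,-3,3]
  row2 -= 1·row0 → [0,9,-8]
  row2 -= -3·row1 → [0,0,1]

L=[[1,0,0],[3,1,0],[1,-3,1]] U=[[2,3,1],[0,-3,3],[0,0,1]]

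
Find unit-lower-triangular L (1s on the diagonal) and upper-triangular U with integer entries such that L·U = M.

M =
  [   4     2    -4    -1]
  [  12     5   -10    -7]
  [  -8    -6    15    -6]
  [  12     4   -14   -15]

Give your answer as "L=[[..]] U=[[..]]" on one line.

L=[[1,0,0,0],[3,1,0,0],[-2,2,1,0],[3,2,-2,1]] U=[[4,2,-4,-1],[0,-1,2,-4],[0,0,3,0],[0,0,0,-4]]

  R1 -= 3·R0 → [0,-1,2,-4]
  R2 -= -2·R0 → [0,-2,7,-8]
  R3 -= 3·R0 → [0,-2,-2,-12]
  R2 -= 2·R1 → [0,0,3,0]
  R3 -= 2·R1 → [0,0,-6,-4]
  R3 -= -2·R2 → [0,0,0,-4]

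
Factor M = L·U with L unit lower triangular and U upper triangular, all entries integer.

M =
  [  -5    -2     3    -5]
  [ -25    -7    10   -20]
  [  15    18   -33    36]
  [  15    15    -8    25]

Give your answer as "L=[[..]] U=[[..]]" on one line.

  r1 -= 5·r0 → [0,3,-5,5]
  r2 -= -3·r0 → [0,12,-24,21]
  r3 -= -3·r0 → [0,9,1,10]
  r2 -= 4·r1 → [0,0,-4,1]
  r3 -= 3·r1 → [0,0,16,-5]
  r3 -= -4·r2 → [0,0,0,-1]

L=[[1,0,0,0],[5,1,0,0],[-3,4,1,0],[-3,3,-4,1]] U=[[-5,-2,3,-5],[0,3,-5,5],[0,0,-4,1],[0,0,0,-1]]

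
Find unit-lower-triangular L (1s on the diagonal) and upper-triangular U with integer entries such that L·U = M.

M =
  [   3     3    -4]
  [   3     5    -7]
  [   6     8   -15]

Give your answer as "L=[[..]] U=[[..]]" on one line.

L=[[1,0,0],[1,1,0],[2,1,1]] U=[[3,3,-4],[0,2,-3],[0,0,-4]]

  row1 -= 1·row0 → [0,2,-3]
  row2 -= 2·row0 → [0,2,-7]
  row2 -= 1·row1 → [0,0,-4]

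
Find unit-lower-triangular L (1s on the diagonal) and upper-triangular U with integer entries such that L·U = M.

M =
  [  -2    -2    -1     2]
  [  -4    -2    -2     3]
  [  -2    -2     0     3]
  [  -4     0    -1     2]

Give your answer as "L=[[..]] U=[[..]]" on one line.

L=[[1,0,0,0],[2,1,0,0],[1,0,1,0],[2,2,1,1]] U=[[-2,-2,-1,2],[0,2,0,-1],[0,0,1,1],[0,0,0,-1]]

  r1 -= 2·r0 → [0,2,0,-1]
  r2 -= 1·r0 → [0,0,1,1]
  r3 -= 2·r0 → [0,4,1,-2]
  r2 -= 0·r1 → [0,0,1,1]
  r3 -= 2·r1 → [0,0,1,0]
  r3 -= 1·r2 → [0,0,0,-1]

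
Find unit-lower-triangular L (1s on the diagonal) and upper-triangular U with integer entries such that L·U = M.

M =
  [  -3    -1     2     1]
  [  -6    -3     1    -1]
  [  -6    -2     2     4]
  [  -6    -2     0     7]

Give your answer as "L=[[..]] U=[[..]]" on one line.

  R1 -= 2·R0 → [0,-1,-3,-3]
  R2 -= 2·R0 → [0,0,-2,2]
  R3 -= 2·R0 → [0,0,-4,5]
  R2 -= 0·R1 → [0,0,-2,2]
  R3 -= 0·R1 → [0,0,-4,5]
  R3 -= 2·R2 → [0,0,0,1]

L=[[1,0,0,0],[2,1,0,0],[2,0,1,0],[2,0,2,1]] U=[[-3,-1,2,1],[0,-1,-3,-3],[0,0,-2,2],[0,0,0,1]]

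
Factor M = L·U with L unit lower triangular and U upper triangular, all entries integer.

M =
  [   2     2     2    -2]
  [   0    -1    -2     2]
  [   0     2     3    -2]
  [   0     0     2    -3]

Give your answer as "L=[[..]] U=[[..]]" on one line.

  R1 -= 0·R0 → [0,-1,-2,2]
  R2 -= 0·R0 → [0,2,3,-2]
  R3 -= 0·R0 → [0,0,2,-3]
  R2 -= -2·R1 → [0,0,-1,2]
  R3 -= 0·R1 → [0,0,2,-3]
  R3 -= -2·R2 → [0,0,0,1]

L=[[1,0,0,0],[0,1,0,0],[0,-2,1,0],[0,0,-2,1]] U=[[2,2,2,-2],[0,-1,-2,2],[0,0,-1,2],[0,0,0,1]]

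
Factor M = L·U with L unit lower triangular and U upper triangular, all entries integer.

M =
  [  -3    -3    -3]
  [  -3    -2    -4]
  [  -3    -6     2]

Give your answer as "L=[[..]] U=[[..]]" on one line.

L=[[1,0,0],[1,1,0],[1,-3,1]] U=[[-3,-3,-3],[0,1,-1],[0,0,2]]

  R1 -= 1·R0 → [0,1,-1]
  R2 -= 1·R0 → [0,-3,5]
  R2 -= -3·R1 → [0,0,2]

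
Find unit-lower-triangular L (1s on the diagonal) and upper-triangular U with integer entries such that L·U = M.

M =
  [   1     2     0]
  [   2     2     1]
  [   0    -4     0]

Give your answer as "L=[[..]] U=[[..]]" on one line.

  r1 -= 2·r0 → [0,-2,1]
  r2 -= 0·r0 → [0,-4,0]
  r2 -= 2·r1 → [0,0,-2]

L=[[1,0,0],[2,1,0],[0,2,1]] U=[[1,2,0],[0,-2,1],[0,0,-2]]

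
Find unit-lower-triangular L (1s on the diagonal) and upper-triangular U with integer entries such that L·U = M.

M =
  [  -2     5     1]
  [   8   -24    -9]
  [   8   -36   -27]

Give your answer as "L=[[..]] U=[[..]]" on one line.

  R1 -= -4·R0 → [0,-4,-5]
  R2 -= -4·R0 → [0,-16,-23]
  R2 -= 4·R1 → [0,0,-3]

L=[[1,0,0],[-4,1,0],[-4,4,1]] U=[[-2,5,1],[0,-4,-5],[0,0,-3]]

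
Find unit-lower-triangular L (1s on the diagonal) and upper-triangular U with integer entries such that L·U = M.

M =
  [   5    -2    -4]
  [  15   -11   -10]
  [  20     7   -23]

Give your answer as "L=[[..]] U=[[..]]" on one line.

L=[[1,0,0],[3,1,0],[4,-3,1]] U=[[5,-2,-4],[0,-5,2],[0,0,-1]]

  r1 -= 3·r0 → [0,-5,2]
  r2 -= 4·r0 → [0,15,-7]
  r2 -= -3·r1 → [0,0,-1]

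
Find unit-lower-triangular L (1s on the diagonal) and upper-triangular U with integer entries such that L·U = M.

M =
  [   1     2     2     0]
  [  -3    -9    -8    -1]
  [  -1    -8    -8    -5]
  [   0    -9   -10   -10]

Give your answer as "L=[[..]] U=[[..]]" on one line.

  R1 -= -3·R0 → [0,-3,-2,-1]
  R2 -= -1·R0 → [0,-6,-6,-5]
  R3 -= 0·R0 → [0,-9,-10,-10]
  R2 -= 2·R1 → [0,0,-2,-3]
  R3 -= 3·R1 → [0,0,-4,-7]
  R3 -= 2·R2 → [0,0,0,-1]

L=[[1,0,0,0],[-3,1,0,0],[-1,2,1,0],[0,3,2,1]] U=[[1,2,2,0],[0,-3,-2,-1],[0,0,-2,-3],[0,0,0,-1]]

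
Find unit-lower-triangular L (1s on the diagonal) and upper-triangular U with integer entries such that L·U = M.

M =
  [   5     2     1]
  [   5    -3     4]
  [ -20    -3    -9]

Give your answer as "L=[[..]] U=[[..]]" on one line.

L=[[1,0,0],[1,1,0],[-4,-1,1]] U=[[5,2,1],[0,-5,3],[0,0,-2]]

  r1 -= 1·r0 → [0,-5,3]
  r2 -= -4·r0 → [0,5,-5]
  r2 -= -1·r1 → [0,0,-2]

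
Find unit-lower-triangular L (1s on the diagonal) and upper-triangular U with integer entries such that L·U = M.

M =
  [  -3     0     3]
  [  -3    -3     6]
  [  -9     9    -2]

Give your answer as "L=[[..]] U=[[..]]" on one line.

L=[[1,0,0],[1,1,0],[3,-3,1]] U=[[-3,0,3],[0,-3,3],[0,0,-2]]

  row1 -= 1·row0 → [0,-3,3]
  row2 -= 3·row0 → [0,9,-11]
  row2 -= -3·row1 → [0,0,-2]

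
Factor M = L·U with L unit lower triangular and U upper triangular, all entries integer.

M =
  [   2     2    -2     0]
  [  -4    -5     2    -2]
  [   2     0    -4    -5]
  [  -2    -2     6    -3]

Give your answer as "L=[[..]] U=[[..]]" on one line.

L=[[1,0,0,0],[-2,1,0,0],[1,2,1,0],[-1,0,2,1]] U=[[2,2,-2,0],[0,-1,-2,-2],[0,0,2,-1],[0,0,0,-1]]

  r1 -= -2·r0 → [0,-1,-2,-2]
  r2 -= 1·r0 → [0,-2,-2,-5]
  r3 -= -1·r0 → [0,0,4,-3]
  r2 -= 2·r1 → [0,0,2,-1]
  r3 -= 0·r1 → [0,0,4,-3]
  r3 -= 2·r2 → [0,0,0,-1]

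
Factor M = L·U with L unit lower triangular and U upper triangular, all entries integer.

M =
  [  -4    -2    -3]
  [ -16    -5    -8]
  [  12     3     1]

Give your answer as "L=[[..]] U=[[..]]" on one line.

L=[[1,0,0],[4,1,0],[-3,-1,1]] U=[[-4,-2,-3],[0,3,4],[0,0,-4]]

  R1 -= 4·R0 → [0,3,4]
  R2 -= -3·R0 → [0,-3,-8]
  R2 -= -1·R1 → [0,0,-4]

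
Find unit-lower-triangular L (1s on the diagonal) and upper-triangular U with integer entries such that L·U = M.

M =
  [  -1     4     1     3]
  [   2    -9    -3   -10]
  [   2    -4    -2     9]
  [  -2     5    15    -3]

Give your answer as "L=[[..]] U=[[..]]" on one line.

  R1 -= -2·R0 → [0,-1,-1,-4]
  R2 -= -2·R0 → [0,4,0,15]
  R3 -= 2·R0 → [0,-3,13,-9]
  R2 -= -4·R1 → [0,0,-4,-1]
  R3 -= 3·R1 → [0,0,16,3]
  R3 -= -4·R2 → [0,0,0,-1]

L=[[1,0,0,0],[-2,1,0,0],[-2,-4,1,0],[2,3,-4,1]] U=[[-1,4,1,3],[0,-1,-1,-4],[0,0,-4,-1],[0,0,0,-1]]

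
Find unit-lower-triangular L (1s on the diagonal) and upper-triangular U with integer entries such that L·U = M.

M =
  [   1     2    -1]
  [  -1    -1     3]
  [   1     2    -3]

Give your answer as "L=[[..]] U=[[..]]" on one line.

  r1 -= -1·r0 → [0,1,2]
  r2 -= 1·r0 → [0,0,-2]
  r2 -= 0·r1 → [0,0,-2]

L=[[1,0,0],[-1,1,0],[1,0,1]] U=[[1,2,-1],[0,1,2],[0,0,-2]]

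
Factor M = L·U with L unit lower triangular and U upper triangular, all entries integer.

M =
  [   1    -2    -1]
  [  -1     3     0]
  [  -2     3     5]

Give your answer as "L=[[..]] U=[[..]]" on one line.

L=[[1,0,0],[-1,1,0],[-2,-1,1]] U=[[1,-2,-1],[0,1,-1],[0,0,2]]

  r1 -= -1·r0 → [0,1,-1]
  r2 -= -2·r0 → [0,-1,3]
  r2 -= -1·r1 → [0,0,2]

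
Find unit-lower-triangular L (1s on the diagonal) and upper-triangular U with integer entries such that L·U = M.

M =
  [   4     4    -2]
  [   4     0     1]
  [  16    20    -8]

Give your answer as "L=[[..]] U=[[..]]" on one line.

L=[[1,0,0],[1,1,0],[4,-1,1]] U=[[4,4,-2],[0,-4,3],[0,0,3]]

  R1 -= 1·R0 → [0,-4,3]
  R2 -= 4·R0 → [0,4,0]
  R2 -= -1·R1 → [0,0,3]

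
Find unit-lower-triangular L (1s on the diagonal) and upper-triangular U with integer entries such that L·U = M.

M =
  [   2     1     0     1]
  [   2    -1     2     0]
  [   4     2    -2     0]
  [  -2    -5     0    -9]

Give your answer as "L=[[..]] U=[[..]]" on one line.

L=[[1,0,0,0],[1,1,0,0],[2,0,1,0],[-1,2,2,1]] U=[[2,1,0,1],[0,-2,2,-1],[0,0,-2,-2],[0,0,0,-2]]

  r1 -= 1·r0 → [0,-2,2,-1]
  r2 -= 2·r0 → [0,0,-2,-2]
  r3 -= -1·r0 → [0,-4,0,-8]
  r2 -= 0·r1 → [0,0,-2,-2]
  r3 -= 2·r1 → [0,0,-4,-6]
  r3 -= 2·r2 → [0,0,0,-2]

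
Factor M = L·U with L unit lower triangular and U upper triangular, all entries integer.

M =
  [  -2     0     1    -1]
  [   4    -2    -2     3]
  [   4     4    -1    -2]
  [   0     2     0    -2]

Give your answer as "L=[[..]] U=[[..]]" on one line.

  row1 -= -2·row0 → [0,-2,0,1]
  row2 -= -2·row0 → [0,4,1,-4]
  row3 -= 0·row0 → [0,2,0,-2]
  row2 -= -2·row1 → [0,0,1,-2]
  row3 -= -1·row1 → [0,0,0,-1]
  row3 -= 0·row2 → [0,0,0,-1]

L=[[1,0,0,0],[-2,1,0,0],[-2,-2,1,0],[0,-1,0,1]] U=[[-2,0,1,-1],[0,-2,0,1],[0,0,1,-2],[0,0,0,-1]]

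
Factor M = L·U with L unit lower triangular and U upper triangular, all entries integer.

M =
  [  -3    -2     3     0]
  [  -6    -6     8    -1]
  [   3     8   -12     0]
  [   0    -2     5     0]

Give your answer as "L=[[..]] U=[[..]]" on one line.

  r1 -= 2·r0 → [0,-2,2,-1]
  r2 -= -1·r0 → [0,6,-9,0]
  r3 -= 0·r0 → [0,-2,5,0]
  r2 -= -3·r1 → [0,0,-3,-3]
  r3 -= 1·r1 → [0,0,3,1]
  r3 -= -1·r2 → [0,0,0,-2]

L=[[1,0,0,0],[2,1,0,0],[-1,-3,1,0],[0,1,-1,1]] U=[[-3,-2,3,0],[0,-2,2,-1],[0,0,-3,-3],[0,0,0,-2]]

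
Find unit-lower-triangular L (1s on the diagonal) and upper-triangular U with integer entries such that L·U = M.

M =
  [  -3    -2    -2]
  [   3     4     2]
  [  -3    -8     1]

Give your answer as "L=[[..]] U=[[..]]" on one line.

L=[[1,0,0],[-1,1,0],[1,-3,1]] U=[[-3,-2,-2],[0,2,0],[0,0,3]]

  r1 -= -1·r0 → [0,2,0]
  r2 -= 1·r0 → [0,-6,3]
  r2 -= -3·r1 → [0,0,3]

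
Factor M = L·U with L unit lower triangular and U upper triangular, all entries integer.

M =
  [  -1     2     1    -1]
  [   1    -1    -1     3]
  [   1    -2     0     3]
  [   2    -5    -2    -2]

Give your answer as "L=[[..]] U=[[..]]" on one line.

L=[[1,0,0,0],[-1,1,0,0],[-1,0,1,0],[-2,-1,0,1]] U=[[-1,2,1,-1],[0,1,0,2],[0,0,1,2],[0,0,0,-2]]

  r1 -= -1·r0 → [0,1,0,2]
  r2 -= -1·r0 → [0,0,1,2]
  r3 -= -2·r0 → [0,-1,0,-4]
  r2 -= 0·r1 → [0,0,1,2]
  r3 -= -1·r1 → [0,0,0,-2]
  r3 -= 0·r2 → [0,0,0,-2]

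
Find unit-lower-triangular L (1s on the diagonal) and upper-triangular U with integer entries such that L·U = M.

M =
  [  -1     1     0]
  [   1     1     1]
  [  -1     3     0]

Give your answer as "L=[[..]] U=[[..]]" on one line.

  R1 -= -1·R0 → [0,2,1]
  R2 -= 1·R0 → [0,2,0]
  R2 -= 1·R1 → [0,0,-1]

L=[[1,0,0],[-1,1,0],[1,1,1]] U=[[-1,1,0],[0,2,1],[0,0,-1]]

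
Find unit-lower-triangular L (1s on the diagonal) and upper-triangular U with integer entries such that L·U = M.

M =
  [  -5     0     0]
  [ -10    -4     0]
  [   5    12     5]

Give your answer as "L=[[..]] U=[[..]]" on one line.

L=[[1,0,0],[2,1,0],[-1,-3,1]] U=[[-5,0,0],[0,-4,0],[0,0,5]]

  r1 -= 2·r0 → [0,-4,0]
  r2 -= -1·r0 → [0,12,5]
  r2 -= -3·r1 → [0,0,5]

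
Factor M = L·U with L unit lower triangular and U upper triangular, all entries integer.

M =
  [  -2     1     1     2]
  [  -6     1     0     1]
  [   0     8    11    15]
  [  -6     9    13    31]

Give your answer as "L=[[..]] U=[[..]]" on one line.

  R1 -= 3·R0 → [0,-2,-3,-5]
  R2 -= 0·R0 → [0,8,11,15]
  R3 -= 3·R0 → [0,6,10,25]
  R2 -= -4·R1 → [0,0,-1,-5]
  R3 -= -3·R1 → [0,0,1,10]
  R3 -= -1·R2 → [0,0,0,5]

L=[[1,0,0,0],[3,1,0,0],[0,-4,1,0],[3,-3,-1,1]] U=[[-2,1,1,2],[0,-2,-3,-5],[0,0,-1,-5],[0,0,0,5]]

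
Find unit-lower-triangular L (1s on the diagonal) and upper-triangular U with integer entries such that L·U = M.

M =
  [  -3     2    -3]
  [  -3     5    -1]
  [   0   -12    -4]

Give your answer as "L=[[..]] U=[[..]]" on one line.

  row1 -= 1·row0 → [0,3,2]
  row2 -= 0·row0 → [0,-12,-4]
  row2 -= -4·row1 → [0,0,4]

L=[[1,0,0],[1,1,0],[0,-4,1]] U=[[-3,2,-3],[0,3,2],[0,0,4]]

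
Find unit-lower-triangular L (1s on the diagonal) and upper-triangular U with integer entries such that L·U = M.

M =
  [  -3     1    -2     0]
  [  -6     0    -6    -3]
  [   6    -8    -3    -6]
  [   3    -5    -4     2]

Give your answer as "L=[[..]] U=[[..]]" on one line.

  R1 -= 2·R0 → [0,-2,-2,-3]
  R2 -= -2·R0 → [0,-6,-7,-6]
  R3 -= -1·R0 → [0,-4,-6,2]
  R2 -= 3·R1 → [0,0,-1,3]
  R3 -= 2·R1 → [0,0,-2,8]
  R3 -= 2·R2 → [0,0,0,2]

L=[[1,0,0,0],[2,1,0,0],[-2,3,1,0],[-1,2,2,1]] U=[[-3,1,-2,0],[0,-2,-2,-3],[0,0,-1,3],[0,0,0,2]]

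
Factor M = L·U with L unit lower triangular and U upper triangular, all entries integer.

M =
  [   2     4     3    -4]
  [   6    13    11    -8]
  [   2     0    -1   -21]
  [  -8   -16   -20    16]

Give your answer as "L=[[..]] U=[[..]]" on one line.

  R1 -= 3·R0 → [0,1,2,4]
  R2 -= 1·R0 → [0,-4,-4,-17]
  R3 -= -4·R0 → [0,0,-8,0]
  R2 -= -4·R1 → [0,0,4,-1]
  R3 -= 0·R1 → [0,0,-8,0]
  R3 -= -2·R2 → [0,0,0,-2]

L=[[1,0,0,0],[3,1,0,0],[1,-4,1,0],[-4,0,-2,1]] U=[[2,4,3,-4],[0,1,2,4],[0,0,4,-1],[0,0,0,-2]]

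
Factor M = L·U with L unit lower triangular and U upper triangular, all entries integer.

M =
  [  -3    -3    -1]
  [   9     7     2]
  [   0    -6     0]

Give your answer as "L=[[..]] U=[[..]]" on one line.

L=[[1,0,0],[-3,1,0],[0,3,1]] U=[[-3,-3,-1],[0,-2,-1],[0,0,3]]

  r1 -= -3·r0 → [0,-2,-1]
  r2 -= 0·r0 → [0,-6,0]
  r2 -= 3·r1 → [0,0,3]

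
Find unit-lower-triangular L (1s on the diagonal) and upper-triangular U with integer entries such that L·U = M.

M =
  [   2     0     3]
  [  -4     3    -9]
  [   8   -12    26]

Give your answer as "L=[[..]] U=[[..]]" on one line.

  row1 -= -2·row0 → [0,3,-3]
  row2 -= 4·row0 → [0,-12,14]
  row2 -= -4·row1 → [0,0,2]

L=[[1,0,0],[-2,1,0],[4,-4,1]] U=[[2,0,3],[0,3,-3],[0,0,2]]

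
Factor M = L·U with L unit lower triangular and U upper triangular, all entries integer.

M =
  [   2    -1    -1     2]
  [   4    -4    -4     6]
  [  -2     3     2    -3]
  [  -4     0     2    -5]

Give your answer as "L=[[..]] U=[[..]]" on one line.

  r1 -= 2·r0 → [0,-2,-2,2]
  r2 -= -1·r0 → [0,2,1,-1]
  r3 -= -2·r0 → [0,-2,0,-1]
  r2 -= -1·r1 → [0,0,-1,1]
  r3 -= 1·r1 → [0,0,2,-3]
  r3 -= -2·r2 → [0,0,0,-1]

L=[[1,0,0,0],[2,1,0,0],[-1,-1,1,0],[-2,1,-2,1]] U=[[2,-1,-1,2],[0,-2,-2,2],[0,0,-1,1],[0,0,0,-1]]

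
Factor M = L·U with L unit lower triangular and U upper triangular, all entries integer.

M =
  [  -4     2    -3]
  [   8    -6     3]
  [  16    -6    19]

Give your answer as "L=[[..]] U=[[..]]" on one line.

L=[[1,0,0],[-2,1,0],[-4,-1,1]] U=[[-4,2,-3],[0,-2,-3],[0,0,4]]

  R1 -= -2·R0 → [0,-2,-3]
  R2 -= -4·R0 → [0,2,7]
  R2 -= -1·R1 → [0,0,4]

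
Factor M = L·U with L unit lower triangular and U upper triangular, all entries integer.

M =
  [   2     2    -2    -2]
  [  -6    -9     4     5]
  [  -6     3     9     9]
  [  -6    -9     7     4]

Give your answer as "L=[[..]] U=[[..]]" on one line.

  R1 -= -3·R0 → [0,-3,-2,-1]
  R2 -= -3·R0 → [0,9,3,3]
  R3 -= -3·R0 → [0,-3,1,-2]
  R2 -= -3·R1 → [0,0,-3,0]
  R3 -= 1·R1 → [0,0,3,-1]
  R3 -= -1·R2 → [0,0,0,-1]

L=[[1,0,0,0],[-3,1,0,0],[-3,-3,1,0],[-3,1,-1,1]] U=[[2,2,-2,-2],[0,-3,-2,-1],[0,0,-3,0],[0,0,0,-1]]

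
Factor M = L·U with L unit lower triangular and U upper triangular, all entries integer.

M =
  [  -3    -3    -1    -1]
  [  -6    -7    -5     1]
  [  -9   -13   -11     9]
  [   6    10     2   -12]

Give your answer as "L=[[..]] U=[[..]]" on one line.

L=[[1,0,0,0],[2,1,0,0],[3,4,1,0],[-2,-4,-3,1]] U=[[-3,-3,-1,-1],[0,-1,-3,3],[0,0,4,0],[0,0,0,-2]]

  R1 -= 2·R0 → [0,-1,-3,3]
  R2 -= 3·R0 → [0,-4,-8,12]
  R3 -= -2·R0 → [0,4,0,-14]
  R2 -= 4·R1 → [0,0,4,0]
  R3 -= -4·R1 → [0,0,-12,-2]
  R3 -= -3·R2 → [0,0,0,-2]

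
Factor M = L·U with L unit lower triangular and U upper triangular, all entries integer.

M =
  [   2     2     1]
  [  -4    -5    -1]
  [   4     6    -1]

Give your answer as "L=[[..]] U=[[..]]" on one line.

  row1 -= -2·row0 → [0,-1,1]
  row2 -= 2·row0 → [0,2,-3]
  row2 -= -2·row1 → [0,0,-1]

L=[[1,0,0],[-2,1,0],[2,-2,1]] U=[[2,2,1],[0,-1,1],[0,0,-1]]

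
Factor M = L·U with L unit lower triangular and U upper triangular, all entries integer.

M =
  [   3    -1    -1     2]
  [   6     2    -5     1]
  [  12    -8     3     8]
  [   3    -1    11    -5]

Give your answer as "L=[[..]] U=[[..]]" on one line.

L=[[1,0,0,0],[2,1,0,0],[4,-1,1,0],[1,0,3,1]] U=[[3,-1,-1,2],[0,4,-3,-3],[0,0,4,-3],[0,0,0,2]]

  R1 -= 2·R0 → [0,4,-3,-3]
  R2 -= 4·R0 → [0,-4,7,0]
  R3 -= 1·R0 → [0,0,12,-7]
  R2 -= -1·R1 → [0,0,4,-3]
  R3 -= 0·R1 → [0,0,12,-7]
  R3 -= 3·R2 → [0,0,0,2]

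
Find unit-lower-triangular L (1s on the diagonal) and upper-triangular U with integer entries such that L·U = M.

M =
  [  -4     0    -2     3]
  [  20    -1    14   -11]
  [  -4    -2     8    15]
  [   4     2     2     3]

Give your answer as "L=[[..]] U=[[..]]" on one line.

  R1 -= -5·R0 → [0,-1,4,4]
  R2 -= 1·R0 → [0,-2,10,12]
  R3 -= -1·R0 → [0,2,0,6]
  R2 -= 2·R1 → [0,0,2,4]
  R3 -= -2·R1 → [0,0,8,14]
  R3 -= 4·R2 → [0,0,0,-2]

L=[[1,0,0,0],[-5,1,0,0],[1,2,1,0],[-1,-2,4,1]] U=[[-4,0,-2,3],[0,-1,4,4],[0,0,2,4],[0,0,0,-2]]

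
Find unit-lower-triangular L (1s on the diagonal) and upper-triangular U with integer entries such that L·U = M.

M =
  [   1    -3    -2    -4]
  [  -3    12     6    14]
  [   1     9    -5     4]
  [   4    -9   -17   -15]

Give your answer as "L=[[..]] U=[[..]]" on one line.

  R1 -= -3·R0 → [0,3,0,2]
  R2 -= 1·R0 → [0,12,-3,8]
  R3 -= 4·R0 → [0,3,-9,1]
  R2 -= 4·R1 → [0,0,-3,0]
  R3 -= 1·R1 → [0,0,-9,-1]
  R3 -= 3·R2 → [0,0,0,-1]

L=[[1,0,0,0],[-3,1,0,0],[1,4,1,0],[4,1,3,1]] U=[[1,-3,-2,-4],[0,3,0,2],[0,0,-3,0],[0,0,0,-1]]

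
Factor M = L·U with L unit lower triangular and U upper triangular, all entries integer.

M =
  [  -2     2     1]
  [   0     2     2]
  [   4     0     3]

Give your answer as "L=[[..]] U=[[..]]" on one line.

  R1 -= 0·R0 → [0,2,2]
  R2 -= -2·R0 → [0,4,5]
  R2 -= 2·R1 → [0,0,1]

L=[[1,0,0],[0,1,0],[-2,2,1]] U=[[-2,2,1],[0,2,2],[0,0,1]]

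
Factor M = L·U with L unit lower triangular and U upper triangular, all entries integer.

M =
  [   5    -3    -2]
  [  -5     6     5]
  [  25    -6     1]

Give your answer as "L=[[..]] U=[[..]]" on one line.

L=[[1,0,0],[-1,1,0],[5,3,1]] U=[[5,-3,-2],[0,3,3],[0,0,2]]

  row1 -= -1·row0 → [0,3,3]
  row2 -= 5·row0 → [0,9,11]
  row2 -= 3·row1 → [0,0,2]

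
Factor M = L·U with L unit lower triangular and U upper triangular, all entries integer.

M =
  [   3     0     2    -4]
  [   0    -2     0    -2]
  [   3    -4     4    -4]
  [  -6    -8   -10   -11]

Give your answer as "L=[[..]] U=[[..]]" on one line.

L=[[1,0,0,0],[0,1,0,0],[1,2,1,0],[-2,4,-3,1]] U=[[3,0,2,-4],[0,-2,0,-2],[0,0,2,4],[0,0,0,1]]

  r1 -= 0·r0 → [0,-2,0,-2]
  r2 -= 1·r0 → [0,-4,2,0]
  r3 -= -2·r0 → [0,-8,-6,-19]
  r2 -= 2·r1 → [0,0,2,4]
  r3 -= 4·r1 → [0,0,-6,-11]
  r3 -= -3·r2 → [0,0,0,1]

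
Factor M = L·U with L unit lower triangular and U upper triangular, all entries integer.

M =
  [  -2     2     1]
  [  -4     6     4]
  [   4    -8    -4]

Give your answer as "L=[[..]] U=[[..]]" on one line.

  row1 -= 2·row0 → [0,2,2]
  row2 -= -2·row0 → [0,-4,-2]
  row2 -= -2·row1 → [0,0,2]

L=[[1,0,0],[2,1,0],[-2,-2,1]] U=[[-2,2,1],[0,2,2],[0,0,2]]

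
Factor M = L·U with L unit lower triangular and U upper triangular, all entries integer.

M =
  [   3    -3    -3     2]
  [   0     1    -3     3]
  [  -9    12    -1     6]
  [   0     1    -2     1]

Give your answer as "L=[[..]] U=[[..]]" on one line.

  r1 -= 0·r0 → [0,1,-3,3]
  r2 -= -3·r0 → [0,3,-10,12]
  r3 -= 0·r0 → [0,1,-2,1]
  r2 -= 3·r1 → [0,0,-1,3]
  r3 -= 1·r1 → [0,0,1,-2]
  r3 -= -1·r2 → [0,0,0,1]

L=[[1,0,0,0],[0,1,0,0],[-3,3,1,0],[0,1,-1,1]] U=[[3,-3,-3,2],[0,1,-3,3],[0,0,-1,3],[0,0,0,1]]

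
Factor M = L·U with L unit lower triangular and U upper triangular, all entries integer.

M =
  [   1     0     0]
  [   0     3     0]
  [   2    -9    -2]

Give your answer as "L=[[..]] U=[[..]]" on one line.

L=[[1,0,0],[0,1,0],[2,-3,1]] U=[[1,0,0],[0,3,0],[0,0,-2]]

  R1 -= 0·R0 → [0,3,0]
  R2 -= 2·R0 → [0,-9,-2]
  R2 -= -3·R1 → [0,0,-2]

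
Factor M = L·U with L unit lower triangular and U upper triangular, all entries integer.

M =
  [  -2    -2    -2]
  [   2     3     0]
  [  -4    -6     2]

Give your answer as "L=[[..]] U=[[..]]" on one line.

  r1 -= -1·r0 → [0,1,-2]
  r2 -= 2·r0 → [0,-2,6]
  r2 -= -2·r1 → [0,0,2]

L=[[1,0,0],[-1,1,0],[2,-2,1]] U=[[-2,-2,-2],[0,1,-2],[0,0,2]]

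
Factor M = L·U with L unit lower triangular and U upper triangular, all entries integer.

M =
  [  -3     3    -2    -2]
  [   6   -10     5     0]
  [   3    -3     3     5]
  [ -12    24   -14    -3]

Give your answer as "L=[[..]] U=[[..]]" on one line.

  row1 -= -2·row0 → [0,-4,1,-4]
  row2 -= -1·row0 → [0,0,1,3]
  row3 -= 4·row0 → [0,12,-6,5]
  row2 -= 0·row1 → [0,0,1,3]
  row3 -= -3·row1 → [0,0,-3,-7]
  row3 -= -3·row2 → [0,0,0,2]

L=[[1,0,0,0],[-2,1,0,0],[-1,0,1,0],[4,-3,-3,1]] U=[[-3,3,-2,-2],[0,-4,1,-4],[0,0,1,3],[0,0,0,2]]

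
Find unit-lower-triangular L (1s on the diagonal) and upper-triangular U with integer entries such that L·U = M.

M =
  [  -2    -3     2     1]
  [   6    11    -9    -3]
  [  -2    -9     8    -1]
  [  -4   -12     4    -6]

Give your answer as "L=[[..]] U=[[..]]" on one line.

L=[[1,0,0,0],[-3,1,0,0],[1,-3,1,0],[2,-3,3,1]] U=[[-2,-3,2,1],[0,2,-3,0],[0,0,-3,-2],[0,0,0,-2]]

  r1 -= -3·r0 → [0,2,-3,0]
  r2 -= 1·r0 → [0,-6,6,-2]
  r3 -= 2·r0 → [0,-6,0,-8]
  r2 -= -3·r1 → [0,0,-3,-2]
  r3 -= -3·r1 → [0,0,-9,-8]
  r3 -= 3·r2 → [0,0,0,-2]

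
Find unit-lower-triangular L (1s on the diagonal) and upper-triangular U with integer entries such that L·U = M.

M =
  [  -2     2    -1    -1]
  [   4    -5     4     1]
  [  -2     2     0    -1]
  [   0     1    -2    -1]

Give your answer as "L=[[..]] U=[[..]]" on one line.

L=[[1,0,0,0],[-2,1,0,0],[1,0,1,0],[0,-1,0,1]] U=[[-2,2,-1,-1],[0,-1,2,-1],[0,0,1,0],[0,0,0,-2]]

  R1 -= -2·R0 → [0,-1,2,-1]
  R2 -= 1·R0 → [0,0,1,0]
  R3 -= 0·R0 → [0,1,-2,-1]
  R2 -= 0·R1 → [0,0,1,0]
  R3 -= -1·R1 → [0,0,0,-2]
  R3 -= 0·R2 → [0,0,0,-2]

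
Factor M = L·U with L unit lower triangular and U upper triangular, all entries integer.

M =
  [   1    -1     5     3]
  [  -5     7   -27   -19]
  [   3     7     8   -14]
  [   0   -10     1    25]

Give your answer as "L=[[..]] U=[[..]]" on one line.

L=[[1,0,0,0],[-5,1,0,0],[3,5,1,0],[0,-5,-3,1]] U=[[1,-1,5,3],[0,2,-2,-4],[0,0,3,-3],[0,0,0,-4]]

  R1 -= -5·R0 → [0,2,-2,-4]
  R2 -= 3·R0 → [0,10,-7,-23]
  R3 -= 0·R0 → [0,-10,1,25]
  R2 -= 5·R1 → [0,0,3,-3]
  R3 -= -5·R1 → [0,0,-9,5]
  R3 -= -3·R2 → [0,0,0,-4]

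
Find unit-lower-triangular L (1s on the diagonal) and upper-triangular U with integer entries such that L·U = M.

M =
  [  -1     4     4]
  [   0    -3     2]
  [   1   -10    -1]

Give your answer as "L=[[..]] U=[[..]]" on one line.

L=[[1,0,0],[0,1,0],[-1,2,1]] U=[[-1,4,4],[0,-3,2],[0,0,-1]]

  row1 -= 0·row0 → [0,-3,2]
  row2 -= -1·row0 → [0,-6,3]
  row2 -= 2·row1 → [0,0,-1]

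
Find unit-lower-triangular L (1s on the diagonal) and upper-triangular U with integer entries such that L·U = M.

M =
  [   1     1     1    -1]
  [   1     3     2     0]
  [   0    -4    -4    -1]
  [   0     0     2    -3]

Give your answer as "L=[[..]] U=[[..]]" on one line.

L=[[1,0,0,0],[1,1,0,0],[0,-2,1,0],[0,0,-1,1]] U=[[1,1,1,-1],[0,2,1,1],[0,0,-2,1],[0,0,0,-2]]

  R1 -= 1·R0 → [0,2,1,1]
  R2 -= 0·R0 → [0,-4,-4,-1]
  R3 -= 0·R0 → [0,0,2,-3]
  R2 -= -2·R1 → [0,0,-2,1]
  R3 -= 0·R1 → [0,0,2,-3]
  R3 -= -1·R2 → [0,0,0,-2]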